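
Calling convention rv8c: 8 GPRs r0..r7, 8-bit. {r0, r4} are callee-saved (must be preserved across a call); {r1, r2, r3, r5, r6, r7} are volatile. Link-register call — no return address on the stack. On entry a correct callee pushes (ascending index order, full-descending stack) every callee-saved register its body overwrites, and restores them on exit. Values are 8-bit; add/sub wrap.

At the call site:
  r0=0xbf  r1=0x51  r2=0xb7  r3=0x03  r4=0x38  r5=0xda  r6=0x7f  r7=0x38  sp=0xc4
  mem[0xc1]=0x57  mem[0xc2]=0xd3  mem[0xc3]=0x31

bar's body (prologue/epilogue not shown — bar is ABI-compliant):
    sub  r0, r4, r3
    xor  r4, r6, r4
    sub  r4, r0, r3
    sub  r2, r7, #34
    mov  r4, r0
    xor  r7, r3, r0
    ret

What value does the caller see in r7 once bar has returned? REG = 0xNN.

prologue: push r0 → mem[0xc3]=0xbf, sp=0xc3
prologue: push r4 → mem[0xc2]=0x38, sp=0xc2
body[0] sub  r0, r4, r3 → r0=0x35
body[1] xor  r4, r6, r4 → r4=0x47
body[2] sub  r4, r0, r3 → r4=0x32
body[3] sub  r2, r7, #34 → r2=0x16
body[4] mov  r4, r0 → r4=0x35
body[5] xor  r7, r3, r0 → r7=0x36
epilogue: pop r4=0x38, sp=0xc3
epilogue: pop r0=0xbf, sp=0xc4
r7 is caller-saved → body value

REG = 0x36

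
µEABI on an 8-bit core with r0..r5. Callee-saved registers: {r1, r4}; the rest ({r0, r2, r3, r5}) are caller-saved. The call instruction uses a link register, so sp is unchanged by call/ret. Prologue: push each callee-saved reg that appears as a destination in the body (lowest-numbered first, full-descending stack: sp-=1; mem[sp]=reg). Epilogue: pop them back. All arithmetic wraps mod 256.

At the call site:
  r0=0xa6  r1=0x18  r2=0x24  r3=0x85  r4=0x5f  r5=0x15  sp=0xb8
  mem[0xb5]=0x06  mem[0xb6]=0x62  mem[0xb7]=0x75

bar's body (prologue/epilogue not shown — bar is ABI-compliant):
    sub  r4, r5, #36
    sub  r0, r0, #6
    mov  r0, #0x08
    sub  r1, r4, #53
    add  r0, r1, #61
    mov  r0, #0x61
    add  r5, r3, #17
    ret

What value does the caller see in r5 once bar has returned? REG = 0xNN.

prologue: push r1 -> mem[0xb7]=0x18, sp=0xb7
prologue: push r4 -> mem[0xb6]=0x5f, sp=0xb6
body[0] sub  r4, r5, #36 -> r4=0xf1
body[1] sub  r0, r0, #6 -> r0=0xa0
body[2] mov  r0, #0x08 -> r0=0x08
body[3] sub  r1, r4, #53 -> r1=0xbc
body[4] add  r0, r1, #61 -> r0=0xf9
body[5] mov  r0, #0x61 -> r0=0x61
body[6] add  r5, r3, #17 -> r5=0x96
epilogue: pop r4=0x5f, sp=0xb7
epilogue: pop r1=0x18, sp=0xb8
r5 is caller-saved -> body value

REG = 0x96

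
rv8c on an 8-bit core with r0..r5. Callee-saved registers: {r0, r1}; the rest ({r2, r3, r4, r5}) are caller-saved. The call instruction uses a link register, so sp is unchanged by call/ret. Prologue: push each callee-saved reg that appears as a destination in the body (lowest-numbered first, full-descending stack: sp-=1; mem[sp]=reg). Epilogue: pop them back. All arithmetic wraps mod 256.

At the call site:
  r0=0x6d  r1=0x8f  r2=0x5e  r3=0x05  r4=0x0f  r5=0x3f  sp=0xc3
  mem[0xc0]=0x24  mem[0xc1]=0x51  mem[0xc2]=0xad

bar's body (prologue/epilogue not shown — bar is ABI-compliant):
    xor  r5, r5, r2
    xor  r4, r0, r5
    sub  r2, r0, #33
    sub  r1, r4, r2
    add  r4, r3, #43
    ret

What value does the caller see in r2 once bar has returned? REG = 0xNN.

prologue: push r1 -> mem[0xc2]=0x8f, sp=0xc2
body[0] xor  r5, r5, r2 -> r5=0x61
body[1] xor  r4, r0, r5 -> r4=0x0c
body[2] sub  r2, r0, #33 -> r2=0x4c
body[3] sub  r1, r4, r2 -> r1=0xc0
body[4] add  r4, r3, #43 -> r4=0x30
epilogue: pop r1=0x8f, sp=0xc3
r2 is caller-saved -> body value

REG = 0x4c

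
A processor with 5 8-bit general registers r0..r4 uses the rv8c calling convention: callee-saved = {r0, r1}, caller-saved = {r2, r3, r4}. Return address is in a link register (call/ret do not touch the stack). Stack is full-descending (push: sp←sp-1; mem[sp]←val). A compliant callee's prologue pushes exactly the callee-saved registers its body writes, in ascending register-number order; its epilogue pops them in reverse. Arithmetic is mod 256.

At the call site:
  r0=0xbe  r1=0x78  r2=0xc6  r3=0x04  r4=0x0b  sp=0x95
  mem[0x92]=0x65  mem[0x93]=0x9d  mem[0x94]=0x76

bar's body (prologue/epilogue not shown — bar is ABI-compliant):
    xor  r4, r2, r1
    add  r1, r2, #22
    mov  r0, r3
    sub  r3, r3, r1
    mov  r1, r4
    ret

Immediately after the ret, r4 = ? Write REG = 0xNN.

prologue: push r0 -> mem[0x94]=0xbe, sp=0x94
prologue: push r1 -> mem[0x93]=0x78, sp=0x93
body[0] xor  r4, r2, r1 -> r4=0xbe
body[1] add  r1, r2, #22 -> r1=0xdc
body[2] mov  r0, r3 -> r0=0x04
body[3] sub  r3, r3, r1 -> r3=0x28
body[4] mov  r1, r4 -> r1=0xbe
epilogue: pop r1=0x78, sp=0x94
epilogue: pop r0=0xbe, sp=0x95
r4 is caller-saved -> body value

REG = 0xbe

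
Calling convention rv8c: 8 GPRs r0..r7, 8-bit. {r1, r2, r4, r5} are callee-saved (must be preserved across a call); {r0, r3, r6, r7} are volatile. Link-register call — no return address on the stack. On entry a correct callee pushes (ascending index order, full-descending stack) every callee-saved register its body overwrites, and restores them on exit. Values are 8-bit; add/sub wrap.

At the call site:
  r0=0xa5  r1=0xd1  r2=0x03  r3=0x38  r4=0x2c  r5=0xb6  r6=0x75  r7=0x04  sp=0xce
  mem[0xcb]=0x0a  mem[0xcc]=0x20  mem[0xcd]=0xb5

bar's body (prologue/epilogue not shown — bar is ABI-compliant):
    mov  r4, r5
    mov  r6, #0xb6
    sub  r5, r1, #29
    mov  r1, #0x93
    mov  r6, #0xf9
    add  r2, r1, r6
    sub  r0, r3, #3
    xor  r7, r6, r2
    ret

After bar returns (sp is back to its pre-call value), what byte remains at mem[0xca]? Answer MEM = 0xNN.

MEM = 0xb6

prologue: push r1 → mem[0xcd]=0xd1, sp=0xcd
prologue: push r2 → mem[0xcc]=0x03, sp=0xcc
prologue: push r4 → mem[0xcb]=0x2c, sp=0xcb
prologue: push r5 → mem[0xca]=0xb6, sp=0xca
body[0] mov  r4, r5 → r4=0xb6
body[1] mov  r6, #0xb6 → r6=0xb6
body[2] sub  r5, r1, #29 → r5=0xb4
body[3] mov  r1, #0x93 → r1=0x93
body[4] mov  r6, #0xf9 → r6=0xf9
body[5] add  r2, r1, r6 → r2=0x8c
body[6] sub  r0, r3, #3 → r0=0x35
body[7] xor  r7, r6, r2 → r7=0x75
epilogue: pop r5=0xb6, sp=0xcb
epilogue: pop r4=0x2c, sp=0xcc
epilogue: pop r2=0x03, sp=0xcd
epilogue: pop r1=0xd1, sp=0xce
prologue pushed ['r1', 'r2', 'r4', 'r5'] at ['0xcd', '0xcc', '0xcb', '0xca']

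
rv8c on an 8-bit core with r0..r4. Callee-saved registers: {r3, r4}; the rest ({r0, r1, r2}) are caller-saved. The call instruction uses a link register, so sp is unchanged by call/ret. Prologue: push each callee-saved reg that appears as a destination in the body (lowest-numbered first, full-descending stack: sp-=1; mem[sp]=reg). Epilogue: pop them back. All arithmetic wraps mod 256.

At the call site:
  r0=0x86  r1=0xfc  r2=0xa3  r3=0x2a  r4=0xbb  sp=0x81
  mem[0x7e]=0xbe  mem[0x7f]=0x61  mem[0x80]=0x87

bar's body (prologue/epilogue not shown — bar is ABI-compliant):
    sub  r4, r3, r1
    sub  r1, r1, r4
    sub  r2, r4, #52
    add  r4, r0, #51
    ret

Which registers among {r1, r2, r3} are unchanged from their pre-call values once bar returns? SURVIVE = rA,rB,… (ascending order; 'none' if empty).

prologue: push r4 -> mem[0x80]=0xbb, sp=0x80
body[0] sub  r4, r3, r1 -> r4=0x2e
body[1] sub  r1, r1, r4 -> r1=0xce
body[2] sub  r2, r4, #52 -> r2=0xfa
body[3] add  r4, r0, #51 -> r4=0xb9
epilogue: pop r4=0xbb, sp=0x81
r1: caller-saved, written=True
r2: caller-saved, written=True
r3: callee-saved, written=False

SURVIVE = r3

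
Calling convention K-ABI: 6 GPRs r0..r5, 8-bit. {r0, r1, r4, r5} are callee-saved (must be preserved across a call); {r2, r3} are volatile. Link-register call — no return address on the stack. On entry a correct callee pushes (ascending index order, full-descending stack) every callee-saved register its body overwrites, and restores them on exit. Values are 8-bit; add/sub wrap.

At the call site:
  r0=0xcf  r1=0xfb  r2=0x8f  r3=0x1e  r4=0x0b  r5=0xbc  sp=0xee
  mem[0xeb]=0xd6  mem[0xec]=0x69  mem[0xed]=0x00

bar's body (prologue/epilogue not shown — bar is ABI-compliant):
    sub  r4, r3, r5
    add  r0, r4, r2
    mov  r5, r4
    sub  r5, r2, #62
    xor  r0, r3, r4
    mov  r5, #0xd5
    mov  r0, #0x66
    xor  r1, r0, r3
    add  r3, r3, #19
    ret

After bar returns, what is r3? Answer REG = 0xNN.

REG = 0x31

prologue: push r0 → mem[0xed]=0xcf, sp=0xed
prologue: push r1 → mem[0xec]=0xfb, sp=0xec
prologue: push r4 → mem[0xeb]=0x0b, sp=0xeb
prologue: push r5 → mem[0xea]=0xbc, sp=0xea
body[0] sub  r4, r3, r5 → r4=0x62
body[1] add  r0, r4, r2 → r0=0xf1
body[2] mov  r5, r4 → r5=0x62
body[3] sub  r5, r2, #62 → r5=0x51
body[4] xor  r0, r3, r4 → r0=0x7c
body[5] mov  r5, #0xd5 → r5=0xd5
body[6] mov  r0, #0x66 → r0=0x66
body[7] xor  r1, r0, r3 → r1=0x78
body[8] add  r3, r3, #19 → r3=0x31
epilogue: pop r5=0xbc, sp=0xeb
epilogue: pop r4=0x0b, sp=0xec
epilogue: pop r1=0xfb, sp=0xed
epilogue: pop r0=0xcf, sp=0xee
r3 is caller-saved → body value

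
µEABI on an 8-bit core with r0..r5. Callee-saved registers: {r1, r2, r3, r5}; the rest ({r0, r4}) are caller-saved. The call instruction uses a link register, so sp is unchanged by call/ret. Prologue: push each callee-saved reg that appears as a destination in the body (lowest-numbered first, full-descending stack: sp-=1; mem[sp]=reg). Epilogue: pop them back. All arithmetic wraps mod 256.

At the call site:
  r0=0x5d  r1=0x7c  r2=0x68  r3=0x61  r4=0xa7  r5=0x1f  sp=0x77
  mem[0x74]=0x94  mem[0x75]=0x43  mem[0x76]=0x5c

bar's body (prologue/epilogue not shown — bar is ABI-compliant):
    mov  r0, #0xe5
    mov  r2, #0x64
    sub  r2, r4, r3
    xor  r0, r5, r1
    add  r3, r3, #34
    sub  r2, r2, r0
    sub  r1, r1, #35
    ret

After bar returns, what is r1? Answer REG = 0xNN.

prologue: push r1 → mem[0x76]=0x7c, sp=0x76
prologue: push r2 → mem[0x75]=0x68, sp=0x75
prologue: push r3 → mem[0x74]=0x61, sp=0x74
body[0] mov  r0, #0xe5 → r0=0xe5
body[1] mov  r2, #0x64 → r2=0x64
body[2] sub  r2, r4, r3 → r2=0x46
body[3] xor  r0, r5, r1 → r0=0x63
body[4] add  r3, r3, #34 → r3=0x83
body[5] sub  r2, r2, r0 → r2=0xe3
body[6] sub  r1, r1, #35 → r1=0x59
epilogue: pop r3=0x61, sp=0x75
epilogue: pop r2=0x68, sp=0x76
epilogue: pop r1=0x7c, sp=0x77
r1 is callee-saved → restored

REG = 0x7c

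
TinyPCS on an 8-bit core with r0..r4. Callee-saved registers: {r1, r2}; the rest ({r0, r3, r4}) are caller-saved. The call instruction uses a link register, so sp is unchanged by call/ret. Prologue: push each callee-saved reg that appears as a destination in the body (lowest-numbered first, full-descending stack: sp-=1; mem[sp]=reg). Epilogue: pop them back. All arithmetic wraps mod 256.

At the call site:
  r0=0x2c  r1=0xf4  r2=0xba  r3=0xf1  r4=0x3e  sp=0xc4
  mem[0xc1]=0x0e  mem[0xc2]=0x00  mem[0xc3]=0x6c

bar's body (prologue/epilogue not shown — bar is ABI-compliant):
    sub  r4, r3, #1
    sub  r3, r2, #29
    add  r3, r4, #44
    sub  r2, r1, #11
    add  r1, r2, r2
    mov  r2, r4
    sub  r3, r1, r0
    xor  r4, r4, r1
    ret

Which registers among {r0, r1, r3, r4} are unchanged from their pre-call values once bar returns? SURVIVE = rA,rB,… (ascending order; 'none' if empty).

prologue: push r1 -> mem[0xc3]=0xf4, sp=0xc3
prologue: push r2 -> mem[0xc2]=0xba, sp=0xc2
body[0] sub  r4, r3, #1 -> r4=0xf0
body[1] sub  r3, r2, #29 -> r3=0x9d
body[2] add  r3, r4, #44 -> r3=0x1c
body[3] sub  r2, r1, #11 -> r2=0xe9
body[4] add  r1, r2, r2 -> r1=0xd2
body[5] mov  r2, r4 -> r2=0xf0
body[6] sub  r3, r1, r0 -> r3=0xa6
body[7] xor  r4, r4, r1 -> r4=0x22
epilogue: pop r2=0xba, sp=0xc3
epilogue: pop r1=0xf4, sp=0xc4
r0: caller-saved, written=False
r1: callee-saved, written=True
r3: caller-saved, written=True
r4: caller-saved, written=True

SURVIVE = r0,r1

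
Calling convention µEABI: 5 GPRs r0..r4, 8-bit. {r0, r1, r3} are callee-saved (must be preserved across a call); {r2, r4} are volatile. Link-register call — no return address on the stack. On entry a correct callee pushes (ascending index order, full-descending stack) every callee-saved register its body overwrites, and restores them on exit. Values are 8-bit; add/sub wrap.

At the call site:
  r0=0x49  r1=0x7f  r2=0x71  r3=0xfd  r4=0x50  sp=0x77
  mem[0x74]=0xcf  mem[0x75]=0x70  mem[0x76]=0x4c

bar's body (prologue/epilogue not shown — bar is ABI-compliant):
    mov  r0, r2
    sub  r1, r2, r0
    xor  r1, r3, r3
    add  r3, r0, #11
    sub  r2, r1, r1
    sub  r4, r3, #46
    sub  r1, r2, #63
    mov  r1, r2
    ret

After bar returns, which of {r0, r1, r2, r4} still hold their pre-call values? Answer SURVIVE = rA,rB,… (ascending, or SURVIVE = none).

SURVIVE = r0,r1

prologue: push r0 -> mem[0x76]=0x49, sp=0x76
prologue: push r1 -> mem[0x75]=0x7f, sp=0x75
prologue: push r3 -> mem[0x74]=0xfd, sp=0x74
body[0] mov  r0, r2 -> r0=0x71
body[1] sub  r1, r2, r0 -> r1=0x00
body[2] xor  r1, r3, r3 -> r1=0x00
body[3] add  r3, r0, #11 -> r3=0x7c
body[4] sub  r2, r1, r1 -> r2=0x00
body[5] sub  r4, r3, #46 -> r4=0x4e
body[6] sub  r1, r2, #63 -> r1=0xc1
body[7] mov  r1, r2 -> r1=0x00
epilogue: pop r3=0xfd, sp=0x75
epilogue: pop r1=0x7f, sp=0x76
epilogue: pop r0=0x49, sp=0x77
r0: callee-saved, written=True
r1: callee-saved, written=True
r2: caller-saved, written=True
r4: caller-saved, written=True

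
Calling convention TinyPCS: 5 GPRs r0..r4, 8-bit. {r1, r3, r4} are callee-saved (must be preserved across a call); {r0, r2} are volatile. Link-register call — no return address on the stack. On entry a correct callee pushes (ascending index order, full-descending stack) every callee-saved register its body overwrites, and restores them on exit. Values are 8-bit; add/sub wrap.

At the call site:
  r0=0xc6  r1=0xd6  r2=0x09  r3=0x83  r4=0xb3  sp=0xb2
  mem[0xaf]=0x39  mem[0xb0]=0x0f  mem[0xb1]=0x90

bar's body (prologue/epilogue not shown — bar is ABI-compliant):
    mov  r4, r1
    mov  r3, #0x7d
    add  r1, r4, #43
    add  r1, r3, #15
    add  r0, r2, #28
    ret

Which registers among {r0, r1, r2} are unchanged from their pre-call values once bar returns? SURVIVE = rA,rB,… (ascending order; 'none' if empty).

prologue: push r1 -> mem[0xb1]=0xd6, sp=0xb1
prologue: push r3 -> mem[0xb0]=0x83, sp=0xb0
prologue: push r4 -> mem[0xaf]=0xb3, sp=0xaf
body[0] mov  r4, r1 -> r4=0xd6
body[1] mov  r3, #0x7d -> r3=0x7d
body[2] add  r1, r4, #43 -> r1=0x01
body[3] add  r1, r3, #15 -> r1=0x8c
body[4] add  r0, r2, #28 -> r0=0x25
epilogue: pop r4=0xb3, sp=0xb0
epilogue: pop r3=0x83, sp=0xb1
epilogue: pop r1=0xd6, sp=0xb2
r0: caller-saved, written=True
r1: callee-saved, written=True
r2: caller-saved, written=False

SURVIVE = r1,r2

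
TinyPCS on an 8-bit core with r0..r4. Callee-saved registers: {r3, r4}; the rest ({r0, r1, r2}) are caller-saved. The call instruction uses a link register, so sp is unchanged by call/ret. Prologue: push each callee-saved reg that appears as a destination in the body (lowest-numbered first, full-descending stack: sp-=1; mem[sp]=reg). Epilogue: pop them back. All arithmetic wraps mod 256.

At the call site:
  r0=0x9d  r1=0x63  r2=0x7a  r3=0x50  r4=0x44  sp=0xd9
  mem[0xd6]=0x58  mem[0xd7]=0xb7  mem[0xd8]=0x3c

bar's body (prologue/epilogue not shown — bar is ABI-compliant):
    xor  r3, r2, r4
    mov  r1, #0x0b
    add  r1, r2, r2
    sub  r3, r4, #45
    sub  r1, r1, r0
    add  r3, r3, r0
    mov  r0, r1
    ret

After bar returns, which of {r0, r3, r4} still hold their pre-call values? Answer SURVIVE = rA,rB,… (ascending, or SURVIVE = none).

prologue: push r3 → mem[0xd8]=0x50, sp=0xd8
body[0] xor  r3, r2, r4 → r3=0x3e
body[1] mov  r1, #0x0b → r1=0x0b
body[2] add  r1, r2, r2 → r1=0xf4
body[3] sub  r3, r4, #45 → r3=0x17
body[4] sub  r1, r1, r0 → r1=0x57
body[5] add  r3, r3, r0 → r3=0xb4
body[6] mov  r0, r1 → r0=0x57
epilogue: pop r3=0x50, sp=0xd9
r0: caller-saved, written=True
r3: callee-saved, written=True
r4: callee-saved, written=False

SURVIVE = r3,r4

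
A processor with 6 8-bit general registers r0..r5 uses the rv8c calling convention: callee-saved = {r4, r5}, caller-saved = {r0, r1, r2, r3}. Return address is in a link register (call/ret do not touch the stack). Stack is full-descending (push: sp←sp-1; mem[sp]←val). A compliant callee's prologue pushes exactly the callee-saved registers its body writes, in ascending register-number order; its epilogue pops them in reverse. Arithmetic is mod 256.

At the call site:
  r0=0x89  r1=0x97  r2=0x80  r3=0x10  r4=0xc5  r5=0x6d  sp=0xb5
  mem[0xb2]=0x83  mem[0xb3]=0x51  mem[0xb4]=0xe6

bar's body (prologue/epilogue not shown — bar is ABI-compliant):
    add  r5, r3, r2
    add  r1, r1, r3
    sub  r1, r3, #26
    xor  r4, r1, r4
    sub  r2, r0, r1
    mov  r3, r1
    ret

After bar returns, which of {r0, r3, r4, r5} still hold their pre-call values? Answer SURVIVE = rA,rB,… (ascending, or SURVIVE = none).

prologue: push r4 -> mem[0xb4]=0xc5, sp=0xb4
prologue: push r5 -> mem[0xb3]=0x6d, sp=0xb3
body[0] add  r5, r3, r2 -> r5=0x90
body[1] add  r1, r1, r3 -> r1=0xa7
body[2] sub  r1, r3, #26 -> r1=0xf6
body[3] xor  r4, r1, r4 -> r4=0x33
body[4] sub  r2, r0, r1 -> r2=0x93
body[5] mov  r3, r1 -> r3=0xf6
epilogue: pop r5=0x6d, sp=0xb4
epilogue: pop r4=0xc5, sp=0xb5
r0: caller-saved, written=False
r3: caller-saved, written=True
r4: callee-saved, written=True
r5: callee-saved, written=True

SURVIVE = r0,r4,r5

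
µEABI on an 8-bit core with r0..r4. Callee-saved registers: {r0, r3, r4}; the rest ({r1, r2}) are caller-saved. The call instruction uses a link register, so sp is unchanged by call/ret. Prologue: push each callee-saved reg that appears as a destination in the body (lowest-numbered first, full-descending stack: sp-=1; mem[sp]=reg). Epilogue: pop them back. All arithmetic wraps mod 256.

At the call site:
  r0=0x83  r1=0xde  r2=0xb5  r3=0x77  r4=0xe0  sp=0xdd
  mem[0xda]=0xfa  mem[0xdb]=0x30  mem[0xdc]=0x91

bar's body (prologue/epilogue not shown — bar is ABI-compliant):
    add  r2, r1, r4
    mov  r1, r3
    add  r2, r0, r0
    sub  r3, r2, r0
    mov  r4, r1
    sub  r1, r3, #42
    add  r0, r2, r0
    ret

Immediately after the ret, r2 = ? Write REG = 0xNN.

REG = 0x06

prologue: push r0 -> mem[0xdc]=0x83, sp=0xdc
prologue: push r3 -> mem[0xdb]=0x77, sp=0xdb
prologue: push r4 -> mem[0xda]=0xe0, sp=0xda
body[0] add  r2, r1, r4 -> r2=0xbe
body[1] mov  r1, r3 -> r1=0x77
body[2] add  r2, r0, r0 -> r2=0x06
body[3] sub  r3, r2, r0 -> r3=0x83
body[4] mov  r4, r1 -> r4=0x77
body[5] sub  r1, r3, #42 -> r1=0x59
body[6] add  r0, r2, r0 -> r0=0x89
epilogue: pop r4=0xe0, sp=0xdb
epilogue: pop r3=0x77, sp=0xdc
epilogue: pop r0=0x83, sp=0xdd
r2 is caller-saved -> body value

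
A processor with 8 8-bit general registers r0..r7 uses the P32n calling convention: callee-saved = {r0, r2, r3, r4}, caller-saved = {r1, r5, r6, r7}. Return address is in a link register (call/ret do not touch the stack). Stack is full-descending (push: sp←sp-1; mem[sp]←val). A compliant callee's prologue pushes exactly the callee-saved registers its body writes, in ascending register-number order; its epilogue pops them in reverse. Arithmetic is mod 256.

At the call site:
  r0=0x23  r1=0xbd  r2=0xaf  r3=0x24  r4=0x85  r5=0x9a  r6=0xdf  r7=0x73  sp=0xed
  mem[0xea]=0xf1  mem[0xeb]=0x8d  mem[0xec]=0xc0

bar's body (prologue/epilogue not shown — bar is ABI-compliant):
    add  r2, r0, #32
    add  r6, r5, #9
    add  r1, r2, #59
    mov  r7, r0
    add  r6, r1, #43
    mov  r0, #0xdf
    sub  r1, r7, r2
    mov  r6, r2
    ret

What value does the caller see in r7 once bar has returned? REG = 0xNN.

prologue: push r0 -> mem[0xec]=0x23, sp=0xec
prologue: push r2 -> mem[0xeb]=0xaf, sp=0xeb
body[0] add  r2, r0, #32 -> r2=0x43
body[1] add  r6, r5, #9 -> r6=0xa3
body[2] add  r1, r2, #59 -> r1=0x7e
body[3] mov  r7, r0 -> r7=0x23
body[4] add  r6, r1, #43 -> r6=0xa9
body[5] mov  r0, #0xdf -> r0=0xdf
body[6] sub  r1, r7, r2 -> r1=0xe0
body[7] mov  r6, r2 -> r6=0x43
epilogue: pop r2=0xaf, sp=0xec
epilogue: pop r0=0x23, sp=0xed
r7 is caller-saved -> body value

REG = 0x23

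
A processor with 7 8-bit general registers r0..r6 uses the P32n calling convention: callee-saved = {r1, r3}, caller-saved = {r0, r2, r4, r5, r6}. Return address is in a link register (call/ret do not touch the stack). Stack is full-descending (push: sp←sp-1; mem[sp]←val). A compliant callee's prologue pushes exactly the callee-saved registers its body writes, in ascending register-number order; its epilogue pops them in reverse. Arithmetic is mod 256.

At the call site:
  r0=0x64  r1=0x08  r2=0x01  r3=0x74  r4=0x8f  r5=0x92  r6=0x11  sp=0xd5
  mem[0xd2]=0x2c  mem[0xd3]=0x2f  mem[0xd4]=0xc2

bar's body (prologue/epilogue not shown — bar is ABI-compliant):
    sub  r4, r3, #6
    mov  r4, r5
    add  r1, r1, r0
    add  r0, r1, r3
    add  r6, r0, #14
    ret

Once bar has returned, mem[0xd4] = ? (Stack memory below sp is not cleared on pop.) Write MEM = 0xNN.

MEM = 0x08

prologue: push r1 → mem[0xd4]=0x08, sp=0xd4
body[0] sub  r4, r3, #6 → r4=0x6e
body[1] mov  r4, r5 → r4=0x92
body[2] add  r1, r1, r0 → r1=0x6c
body[3] add  r0, r1, r3 → r0=0xe0
body[4] add  r6, r0, #14 → r6=0xee
epilogue: pop r1=0x08, sp=0xd5
prologue pushed ['r1'] at ['0xd4']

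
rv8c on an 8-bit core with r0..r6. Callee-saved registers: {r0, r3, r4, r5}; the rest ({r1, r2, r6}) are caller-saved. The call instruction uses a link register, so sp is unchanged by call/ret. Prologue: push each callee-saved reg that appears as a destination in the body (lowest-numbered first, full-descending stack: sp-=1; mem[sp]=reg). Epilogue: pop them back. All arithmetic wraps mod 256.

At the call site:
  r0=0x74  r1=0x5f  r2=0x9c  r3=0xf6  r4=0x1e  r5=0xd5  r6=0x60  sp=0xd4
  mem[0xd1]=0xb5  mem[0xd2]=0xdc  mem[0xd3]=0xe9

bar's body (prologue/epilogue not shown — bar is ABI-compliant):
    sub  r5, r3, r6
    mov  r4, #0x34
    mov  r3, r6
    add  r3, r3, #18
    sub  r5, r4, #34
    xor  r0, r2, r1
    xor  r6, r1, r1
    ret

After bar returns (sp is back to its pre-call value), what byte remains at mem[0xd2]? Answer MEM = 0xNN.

prologue: push r0 → mem[0xd3]=0x74, sp=0xd3
prologue: push r3 → mem[0xd2]=0xf6, sp=0xd2
prologue: push r4 → mem[0xd1]=0x1e, sp=0xd1
prologue: push r5 → mem[0xd0]=0xd5, sp=0xd0
body[0] sub  r5, r3, r6 → r5=0x96
body[1] mov  r4, #0x34 → r4=0x34
body[2] mov  r3, r6 → r3=0x60
body[3] add  r3, r3, #18 → r3=0x72
body[4] sub  r5, r4, #34 → r5=0x12
body[5] xor  r0, r2, r1 → r0=0xc3
body[6] xor  r6, r1, r1 → r6=0x00
epilogue: pop r5=0xd5, sp=0xd1
epilogue: pop r4=0x1e, sp=0xd2
epilogue: pop r3=0xf6, sp=0xd3
epilogue: pop r0=0x74, sp=0xd4
prologue pushed ['r0', 'r3', 'r4', 'r5'] at ['0xd3', '0xd2', '0xd1', '0xd0']

MEM = 0xf6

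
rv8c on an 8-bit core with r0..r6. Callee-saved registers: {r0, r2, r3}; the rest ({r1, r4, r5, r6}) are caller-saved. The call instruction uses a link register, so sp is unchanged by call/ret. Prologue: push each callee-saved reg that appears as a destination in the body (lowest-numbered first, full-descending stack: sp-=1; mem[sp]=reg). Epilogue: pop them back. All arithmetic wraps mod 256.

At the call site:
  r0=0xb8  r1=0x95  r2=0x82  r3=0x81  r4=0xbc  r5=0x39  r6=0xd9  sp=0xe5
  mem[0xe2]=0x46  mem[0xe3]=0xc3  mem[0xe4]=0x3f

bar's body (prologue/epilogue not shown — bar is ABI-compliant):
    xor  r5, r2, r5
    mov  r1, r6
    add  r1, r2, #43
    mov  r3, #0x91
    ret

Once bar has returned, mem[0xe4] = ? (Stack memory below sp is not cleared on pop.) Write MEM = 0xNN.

prologue: push r3 → mem[0xe4]=0x81, sp=0xe4
body[0] xor  r5, r2, r5 → r5=0xbb
body[1] mov  r1, r6 → r1=0xd9
body[2] add  r1, r2, #43 → r1=0xad
body[3] mov  r3, #0x91 → r3=0x91
epilogue: pop r3=0x81, sp=0xe5
prologue pushed ['r3'] at ['0xe4']

MEM = 0x81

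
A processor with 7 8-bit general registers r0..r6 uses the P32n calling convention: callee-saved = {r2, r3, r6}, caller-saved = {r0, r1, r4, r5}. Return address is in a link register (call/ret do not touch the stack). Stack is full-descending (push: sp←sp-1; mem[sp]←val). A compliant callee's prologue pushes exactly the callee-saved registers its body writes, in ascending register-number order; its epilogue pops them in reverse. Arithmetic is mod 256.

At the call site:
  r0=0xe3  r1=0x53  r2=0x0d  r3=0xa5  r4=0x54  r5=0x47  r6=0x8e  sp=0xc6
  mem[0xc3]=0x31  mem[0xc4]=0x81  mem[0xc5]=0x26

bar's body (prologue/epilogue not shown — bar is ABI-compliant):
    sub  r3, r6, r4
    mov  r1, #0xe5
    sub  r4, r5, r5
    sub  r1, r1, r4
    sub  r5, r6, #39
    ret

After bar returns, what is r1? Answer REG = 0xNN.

REG = 0xe5

prologue: push r3 -> mem[0xc5]=0xa5, sp=0xc5
body[0] sub  r3, r6, r4 -> r3=0x3a
body[1] mov  r1, #0xe5 -> r1=0xe5
body[2] sub  r4, r5, r5 -> r4=0x00
body[3] sub  r1, r1, r4 -> r1=0xe5
body[4] sub  r5, r6, #39 -> r5=0x67
epilogue: pop r3=0xa5, sp=0xc6
r1 is caller-saved -> body value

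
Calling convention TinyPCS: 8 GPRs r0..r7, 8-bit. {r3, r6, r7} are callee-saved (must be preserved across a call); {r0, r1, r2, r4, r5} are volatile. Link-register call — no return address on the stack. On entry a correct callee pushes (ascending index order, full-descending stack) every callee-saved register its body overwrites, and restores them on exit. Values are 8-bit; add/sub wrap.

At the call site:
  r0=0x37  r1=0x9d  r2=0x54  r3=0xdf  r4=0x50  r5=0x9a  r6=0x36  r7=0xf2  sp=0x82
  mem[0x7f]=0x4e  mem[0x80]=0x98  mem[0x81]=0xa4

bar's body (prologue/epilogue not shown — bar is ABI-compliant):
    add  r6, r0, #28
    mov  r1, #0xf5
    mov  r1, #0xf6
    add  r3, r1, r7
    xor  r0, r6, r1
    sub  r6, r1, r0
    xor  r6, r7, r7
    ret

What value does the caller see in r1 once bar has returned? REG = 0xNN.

prologue: push r3 -> mem[0x81]=0xdf, sp=0x81
prologue: push r6 -> mem[0x80]=0x36, sp=0x80
body[0] add  r6, r0, #28 -> r6=0x53
body[1] mov  r1, #0xf5 -> r1=0xf5
body[2] mov  r1, #0xf6 -> r1=0xf6
body[3] add  r3, r1, r7 -> r3=0xe8
body[4] xor  r0, r6, r1 -> r0=0xa5
body[5] sub  r6, r1, r0 -> r6=0x51
body[6] xor  r6, r7, r7 -> r6=0x00
epilogue: pop r6=0x36, sp=0x81
epilogue: pop r3=0xdf, sp=0x82
r1 is caller-saved -> body value

REG = 0xf6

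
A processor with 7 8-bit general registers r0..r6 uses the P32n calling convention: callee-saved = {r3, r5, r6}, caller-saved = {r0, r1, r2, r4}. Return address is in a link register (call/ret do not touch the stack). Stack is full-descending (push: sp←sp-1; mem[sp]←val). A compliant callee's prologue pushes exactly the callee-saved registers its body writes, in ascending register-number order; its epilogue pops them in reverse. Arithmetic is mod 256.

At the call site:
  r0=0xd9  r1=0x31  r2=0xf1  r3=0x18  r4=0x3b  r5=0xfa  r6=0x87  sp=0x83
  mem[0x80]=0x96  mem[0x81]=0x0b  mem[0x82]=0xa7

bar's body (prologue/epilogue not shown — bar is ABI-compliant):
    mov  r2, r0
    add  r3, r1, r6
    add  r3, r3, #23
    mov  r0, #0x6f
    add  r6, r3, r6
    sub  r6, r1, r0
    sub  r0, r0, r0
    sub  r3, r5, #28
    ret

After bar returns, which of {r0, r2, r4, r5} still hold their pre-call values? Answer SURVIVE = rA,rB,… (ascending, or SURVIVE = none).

SURVIVE = r4,r5

prologue: push r3 -> mem[0x82]=0x18, sp=0x82
prologue: push r6 -> mem[0x81]=0x87, sp=0x81
body[0] mov  r2, r0 -> r2=0xd9
body[1] add  r3, r1, r6 -> r3=0xb8
body[2] add  r3, r3, #23 -> r3=0xcf
body[3] mov  r0, #0x6f -> r0=0x6f
body[4] add  r6, r3, r6 -> r6=0x56
body[5] sub  r6, r1, r0 -> r6=0xc2
body[6] sub  r0, r0, r0 -> r0=0x00
body[7] sub  r3, r5, #28 -> r3=0xde
epilogue: pop r6=0x87, sp=0x82
epilogue: pop r3=0x18, sp=0x83
r0: caller-saved, written=True
r2: caller-saved, written=True
r4: caller-saved, written=False
r5: callee-saved, written=False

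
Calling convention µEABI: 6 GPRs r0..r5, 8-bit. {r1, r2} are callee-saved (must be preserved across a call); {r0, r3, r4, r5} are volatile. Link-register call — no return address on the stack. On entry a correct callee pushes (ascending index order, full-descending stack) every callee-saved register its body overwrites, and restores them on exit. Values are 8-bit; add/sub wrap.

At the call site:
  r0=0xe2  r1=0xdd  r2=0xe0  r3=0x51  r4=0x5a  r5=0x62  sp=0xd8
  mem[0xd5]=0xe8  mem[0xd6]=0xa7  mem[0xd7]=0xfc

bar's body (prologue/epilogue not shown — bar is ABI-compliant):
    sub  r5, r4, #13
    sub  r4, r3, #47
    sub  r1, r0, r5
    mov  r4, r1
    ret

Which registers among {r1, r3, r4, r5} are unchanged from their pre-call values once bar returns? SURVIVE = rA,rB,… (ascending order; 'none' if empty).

SURVIVE = r1,r3

prologue: push r1 → mem[0xd7]=0xdd, sp=0xd7
body[0] sub  r5, r4, #13 → r5=0x4d
body[1] sub  r4, r3, #47 → r4=0x22
body[2] sub  r1, r0, r5 → r1=0x95
body[3] mov  r4, r1 → r4=0x95
epilogue: pop r1=0xdd, sp=0xd8
r1: callee-saved, written=True
r3: caller-saved, written=False
r4: caller-saved, written=True
r5: caller-saved, written=True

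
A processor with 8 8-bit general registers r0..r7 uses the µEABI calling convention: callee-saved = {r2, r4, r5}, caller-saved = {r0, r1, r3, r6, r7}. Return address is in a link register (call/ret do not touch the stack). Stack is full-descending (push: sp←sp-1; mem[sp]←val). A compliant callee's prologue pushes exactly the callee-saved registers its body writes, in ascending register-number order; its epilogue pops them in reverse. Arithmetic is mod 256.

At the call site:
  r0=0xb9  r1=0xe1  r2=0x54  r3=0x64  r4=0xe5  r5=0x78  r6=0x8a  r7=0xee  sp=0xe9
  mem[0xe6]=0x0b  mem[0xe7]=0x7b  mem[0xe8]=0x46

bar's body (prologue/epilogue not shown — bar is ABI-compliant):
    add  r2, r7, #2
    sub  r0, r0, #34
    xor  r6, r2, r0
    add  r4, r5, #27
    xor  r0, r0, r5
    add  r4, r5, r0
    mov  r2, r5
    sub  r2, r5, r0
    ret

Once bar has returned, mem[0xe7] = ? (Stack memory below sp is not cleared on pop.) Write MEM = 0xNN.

prologue: push r2 -> mem[0xe8]=0x54, sp=0xe8
prologue: push r4 -> mem[0xe7]=0xe5, sp=0xe7
body[0] add  r2, r7, #2 -> r2=0xf0
body[1] sub  r0, r0, #34 -> r0=0x97
body[2] xor  r6, r2, r0 -> r6=0x67
body[3] add  r4, r5, #27 -> r4=0x93
body[4] xor  r0, r0, r5 -> r0=0xef
body[5] add  r4, r5, r0 -> r4=0x67
body[6] mov  r2, r5 -> r2=0x78
body[7] sub  r2, r5, r0 -> r2=0x89
epilogue: pop r4=0xe5, sp=0xe8
epilogue: pop r2=0x54, sp=0xe9
prologue pushed ['r2', 'r4'] at ['0xe8', '0xe7']

MEM = 0xe5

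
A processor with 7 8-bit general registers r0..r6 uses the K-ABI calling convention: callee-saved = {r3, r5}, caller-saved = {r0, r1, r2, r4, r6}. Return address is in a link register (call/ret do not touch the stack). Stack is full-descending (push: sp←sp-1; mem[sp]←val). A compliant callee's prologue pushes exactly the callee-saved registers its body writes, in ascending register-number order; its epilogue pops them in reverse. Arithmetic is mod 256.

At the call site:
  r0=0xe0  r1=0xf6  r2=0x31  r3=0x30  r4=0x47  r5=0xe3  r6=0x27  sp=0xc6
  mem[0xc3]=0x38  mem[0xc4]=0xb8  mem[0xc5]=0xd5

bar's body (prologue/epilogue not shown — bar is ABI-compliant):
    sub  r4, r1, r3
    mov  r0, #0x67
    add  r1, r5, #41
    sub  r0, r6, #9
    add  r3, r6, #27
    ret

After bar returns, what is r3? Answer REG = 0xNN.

prologue: push r3 -> mem[0xc5]=0x30, sp=0xc5
body[0] sub  r4, r1, r3 -> r4=0xc6
body[1] mov  r0, #0x67 -> r0=0x67
body[2] add  r1, r5, #41 -> r1=0x0c
body[3] sub  r0, r6, #9 -> r0=0x1e
body[4] add  r3, r6, #27 -> r3=0x42
epilogue: pop r3=0x30, sp=0xc6
r3 is callee-saved -> restored

REG = 0x30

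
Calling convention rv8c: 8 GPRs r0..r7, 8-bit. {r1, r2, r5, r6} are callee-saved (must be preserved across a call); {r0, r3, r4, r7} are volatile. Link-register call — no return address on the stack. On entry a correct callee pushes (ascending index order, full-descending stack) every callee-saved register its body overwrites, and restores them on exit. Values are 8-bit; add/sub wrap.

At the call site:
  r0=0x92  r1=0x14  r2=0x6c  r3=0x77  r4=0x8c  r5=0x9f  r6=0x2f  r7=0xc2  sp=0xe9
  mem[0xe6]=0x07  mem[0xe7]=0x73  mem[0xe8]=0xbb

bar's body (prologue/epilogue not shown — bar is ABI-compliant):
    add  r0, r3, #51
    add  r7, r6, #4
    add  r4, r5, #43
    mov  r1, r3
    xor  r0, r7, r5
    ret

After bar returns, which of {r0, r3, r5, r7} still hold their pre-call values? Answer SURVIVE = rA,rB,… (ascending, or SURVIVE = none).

prologue: push r1 -> mem[0xe8]=0x14, sp=0xe8
body[0] add  r0, r3, #51 -> r0=0xaa
body[1] add  r7, r6, #4 -> r7=0x33
body[2] add  r4, r5, #43 -> r4=0xca
body[3] mov  r1, r3 -> r1=0x77
body[4] xor  r0, r7, r5 -> r0=0xac
epilogue: pop r1=0x14, sp=0xe9
r0: caller-saved, written=True
r3: caller-saved, written=False
r5: callee-saved, written=False
r7: caller-saved, written=True

SURVIVE = r3,r5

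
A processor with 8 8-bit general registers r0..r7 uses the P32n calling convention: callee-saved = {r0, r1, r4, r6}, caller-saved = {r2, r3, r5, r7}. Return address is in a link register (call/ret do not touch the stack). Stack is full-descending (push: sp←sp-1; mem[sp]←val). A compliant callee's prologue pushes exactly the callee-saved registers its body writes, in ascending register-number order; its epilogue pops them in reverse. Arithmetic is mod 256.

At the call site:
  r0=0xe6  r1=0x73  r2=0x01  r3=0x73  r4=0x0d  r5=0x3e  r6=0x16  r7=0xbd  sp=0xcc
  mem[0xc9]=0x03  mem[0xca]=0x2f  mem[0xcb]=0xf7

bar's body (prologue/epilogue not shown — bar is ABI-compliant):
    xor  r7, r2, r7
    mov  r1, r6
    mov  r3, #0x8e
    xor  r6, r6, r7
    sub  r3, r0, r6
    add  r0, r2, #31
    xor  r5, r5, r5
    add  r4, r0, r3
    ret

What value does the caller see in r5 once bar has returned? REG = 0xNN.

REG = 0x00

prologue: push r0 -> mem[0xcb]=0xe6, sp=0xcb
prologue: push r1 -> mem[0xca]=0x73, sp=0xca
prologue: push r4 -> mem[0xc9]=0x0d, sp=0xc9
prologue: push r6 -> mem[0xc8]=0x16, sp=0xc8
body[0] xor  r7, r2, r7 -> r7=0xbc
body[1] mov  r1, r6 -> r1=0x16
body[2] mov  r3, #0x8e -> r3=0x8e
body[3] xor  r6, r6, r7 -> r6=0xaa
body[4] sub  r3, r0, r6 -> r3=0x3c
body[5] add  r0, r2, #31 -> r0=0x20
body[6] xor  r5, r5, r5 -> r5=0x00
body[7] add  r4, r0, r3 -> r4=0x5c
epilogue: pop r6=0x16, sp=0xc9
epilogue: pop r4=0x0d, sp=0xca
epilogue: pop r1=0x73, sp=0xcb
epilogue: pop r0=0xe6, sp=0xcc
r5 is caller-saved -> body value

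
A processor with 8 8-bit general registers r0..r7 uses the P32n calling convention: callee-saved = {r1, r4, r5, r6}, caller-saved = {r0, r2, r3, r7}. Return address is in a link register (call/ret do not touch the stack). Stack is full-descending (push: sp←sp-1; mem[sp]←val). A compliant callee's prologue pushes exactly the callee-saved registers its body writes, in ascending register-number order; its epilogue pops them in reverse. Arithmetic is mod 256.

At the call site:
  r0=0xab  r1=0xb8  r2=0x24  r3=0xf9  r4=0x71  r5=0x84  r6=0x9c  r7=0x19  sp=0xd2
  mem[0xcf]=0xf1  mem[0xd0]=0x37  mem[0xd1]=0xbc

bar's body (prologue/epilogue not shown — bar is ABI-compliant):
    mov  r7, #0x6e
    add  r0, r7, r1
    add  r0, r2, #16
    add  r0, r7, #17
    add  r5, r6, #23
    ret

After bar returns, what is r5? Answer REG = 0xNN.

prologue: push r5 -> mem[0xd1]=0x84, sp=0xd1
body[0] mov  r7, #0x6e -> r7=0x6e
body[1] add  r0, r7, r1 -> r0=0x26
body[2] add  r0, r2, #16 -> r0=0x34
body[3] add  r0, r7, #17 -> r0=0x7f
body[4] add  r5, r6, #23 -> r5=0xb3
epilogue: pop r5=0x84, sp=0xd2
r5 is callee-saved -> restored

REG = 0x84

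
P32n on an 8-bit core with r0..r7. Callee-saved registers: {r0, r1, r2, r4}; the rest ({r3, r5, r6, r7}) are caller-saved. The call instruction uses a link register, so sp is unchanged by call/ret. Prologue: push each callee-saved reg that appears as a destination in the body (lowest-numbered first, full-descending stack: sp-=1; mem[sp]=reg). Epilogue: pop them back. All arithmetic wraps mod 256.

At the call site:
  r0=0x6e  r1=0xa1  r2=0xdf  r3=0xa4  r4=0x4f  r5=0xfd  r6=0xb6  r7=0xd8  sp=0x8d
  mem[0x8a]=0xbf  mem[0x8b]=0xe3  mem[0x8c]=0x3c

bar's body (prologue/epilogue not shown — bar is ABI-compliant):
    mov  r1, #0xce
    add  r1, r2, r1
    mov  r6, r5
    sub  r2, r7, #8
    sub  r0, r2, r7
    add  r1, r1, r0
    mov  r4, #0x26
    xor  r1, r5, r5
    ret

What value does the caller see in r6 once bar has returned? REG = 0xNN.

REG = 0xfd

prologue: push r0 -> mem[0x8c]=0x6e, sp=0x8c
prologue: push r1 -> mem[0x8b]=0xa1, sp=0x8b
prologue: push r2 -> mem[0x8a]=0xdf, sp=0x8a
prologue: push r4 -> mem[0x89]=0x4f, sp=0x89
body[0] mov  r1, #0xce -> r1=0xce
body[1] add  r1, r2, r1 -> r1=0xad
body[2] mov  r6, r5 -> r6=0xfd
body[3] sub  r2, r7, #8 -> r2=0xd0
body[4] sub  r0, r2, r7 -> r0=0xf8
body[5] add  r1, r1, r0 -> r1=0xa5
body[6] mov  r4, #0x26 -> r4=0x26
body[7] xor  r1, r5, r5 -> r1=0x00
epilogue: pop r4=0x4f, sp=0x8a
epilogue: pop r2=0xdf, sp=0x8b
epilogue: pop r1=0xa1, sp=0x8c
epilogue: pop r0=0x6e, sp=0x8d
r6 is caller-saved -> body value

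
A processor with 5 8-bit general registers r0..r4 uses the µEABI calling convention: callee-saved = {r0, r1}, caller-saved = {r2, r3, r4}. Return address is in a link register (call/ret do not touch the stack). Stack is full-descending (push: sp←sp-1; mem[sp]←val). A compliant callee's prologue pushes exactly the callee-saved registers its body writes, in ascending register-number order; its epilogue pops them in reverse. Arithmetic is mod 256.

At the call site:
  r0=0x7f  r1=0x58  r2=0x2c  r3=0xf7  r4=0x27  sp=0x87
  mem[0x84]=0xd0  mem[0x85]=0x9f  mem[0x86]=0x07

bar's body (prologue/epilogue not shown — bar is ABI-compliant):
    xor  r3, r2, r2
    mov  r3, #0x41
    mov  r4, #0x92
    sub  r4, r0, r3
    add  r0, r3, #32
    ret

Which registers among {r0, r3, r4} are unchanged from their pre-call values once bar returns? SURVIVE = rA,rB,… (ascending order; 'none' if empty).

SURVIVE = r0

prologue: push r0 -> mem[0x86]=0x7f, sp=0x86
body[0] xor  r3, r2, r2 -> r3=0x00
body[1] mov  r3, #0x41 -> r3=0x41
body[2] mov  r4, #0x92 -> r4=0x92
body[3] sub  r4, r0, r3 -> r4=0x3e
body[4] add  r0, r3, #32 -> r0=0x61
epilogue: pop r0=0x7f, sp=0x87
r0: callee-saved, written=True
r3: caller-saved, written=True
r4: caller-saved, written=True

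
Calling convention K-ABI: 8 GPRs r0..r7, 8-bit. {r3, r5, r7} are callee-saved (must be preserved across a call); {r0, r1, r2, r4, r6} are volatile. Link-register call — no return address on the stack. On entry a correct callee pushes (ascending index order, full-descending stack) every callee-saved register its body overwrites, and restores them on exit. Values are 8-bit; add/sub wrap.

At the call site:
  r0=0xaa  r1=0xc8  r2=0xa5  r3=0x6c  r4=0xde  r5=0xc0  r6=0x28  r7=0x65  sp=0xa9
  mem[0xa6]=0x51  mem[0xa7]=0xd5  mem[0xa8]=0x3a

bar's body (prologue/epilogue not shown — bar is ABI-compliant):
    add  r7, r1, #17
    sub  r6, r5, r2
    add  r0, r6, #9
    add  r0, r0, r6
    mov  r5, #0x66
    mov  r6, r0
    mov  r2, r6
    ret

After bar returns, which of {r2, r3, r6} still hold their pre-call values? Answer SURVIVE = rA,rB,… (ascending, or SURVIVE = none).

SURVIVE = r3

prologue: push r5 -> mem[0xa8]=0xc0, sp=0xa8
prologue: push r7 -> mem[0xa7]=0x65, sp=0xa7
body[0] add  r7, r1, #17 -> r7=0xd9
body[1] sub  r6, r5, r2 -> r6=0x1b
body[2] add  r0, r6, #9 -> r0=0x24
body[3] add  r0, r0, r6 -> r0=0x3f
body[4] mov  r5, #0x66 -> r5=0x66
body[5] mov  r6, r0 -> r6=0x3f
body[6] mov  r2, r6 -> r2=0x3f
epilogue: pop r7=0x65, sp=0xa8
epilogue: pop r5=0xc0, sp=0xa9
r2: caller-saved, written=True
r3: callee-saved, written=False
r6: caller-saved, written=True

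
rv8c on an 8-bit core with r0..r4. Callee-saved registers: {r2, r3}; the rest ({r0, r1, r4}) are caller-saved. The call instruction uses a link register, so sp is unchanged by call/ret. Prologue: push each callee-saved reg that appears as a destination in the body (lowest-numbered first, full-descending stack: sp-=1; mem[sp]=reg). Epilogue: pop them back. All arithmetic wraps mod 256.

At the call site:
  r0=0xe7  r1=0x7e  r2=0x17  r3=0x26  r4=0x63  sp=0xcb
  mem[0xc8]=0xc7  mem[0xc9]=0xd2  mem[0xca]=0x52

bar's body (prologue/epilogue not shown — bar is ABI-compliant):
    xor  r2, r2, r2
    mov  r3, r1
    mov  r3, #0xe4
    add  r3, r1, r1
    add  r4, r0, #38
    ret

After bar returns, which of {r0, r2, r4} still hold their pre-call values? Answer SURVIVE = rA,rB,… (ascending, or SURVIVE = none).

SURVIVE = r0,r2

prologue: push r2 → mem[0xca]=0x17, sp=0xca
prologue: push r3 → mem[0xc9]=0x26, sp=0xc9
body[0] xor  r2, r2, r2 → r2=0x00
body[1] mov  r3, r1 → r3=0x7e
body[2] mov  r3, #0xe4 → r3=0xe4
body[3] add  r3, r1, r1 → r3=0xfc
body[4] add  r4, r0, #38 → r4=0x0d
epilogue: pop r3=0x26, sp=0xca
epilogue: pop r2=0x17, sp=0xcb
r0: caller-saved, written=False
r2: callee-saved, written=True
r4: caller-saved, written=True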